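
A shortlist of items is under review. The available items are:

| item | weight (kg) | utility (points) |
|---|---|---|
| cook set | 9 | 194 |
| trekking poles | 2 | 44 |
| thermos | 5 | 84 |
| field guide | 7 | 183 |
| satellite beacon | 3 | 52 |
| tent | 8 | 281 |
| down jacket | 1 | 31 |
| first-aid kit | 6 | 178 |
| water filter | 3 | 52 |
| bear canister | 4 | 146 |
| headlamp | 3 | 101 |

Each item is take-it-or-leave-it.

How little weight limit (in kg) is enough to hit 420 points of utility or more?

Minimise kg subject to total utility ≥ 420.
Taking tent + bear canister gives 427 (≥ 420) for 12 kg.
Any bundle with less than 12 kg falls short of 420.

12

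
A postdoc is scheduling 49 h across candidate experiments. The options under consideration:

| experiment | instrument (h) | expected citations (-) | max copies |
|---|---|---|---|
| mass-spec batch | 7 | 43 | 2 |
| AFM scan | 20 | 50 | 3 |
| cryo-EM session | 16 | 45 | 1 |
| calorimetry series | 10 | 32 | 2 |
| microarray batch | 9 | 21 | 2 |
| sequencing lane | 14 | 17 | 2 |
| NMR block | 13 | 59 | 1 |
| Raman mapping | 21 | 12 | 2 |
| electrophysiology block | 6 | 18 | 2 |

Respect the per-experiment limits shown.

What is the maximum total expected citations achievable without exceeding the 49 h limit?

A density-first pass picks 2×mass-spec batch + 2×calorimetry series + NMR block — 209 at 47 h.
Dropping calorimetry series frees 10 h; slotting in 2×electrophysiology block (12 h) lifts the total to 213 at 49 h.
Every other selection either busts 49 h or exceeds an availability limit or fails to beat 213.

213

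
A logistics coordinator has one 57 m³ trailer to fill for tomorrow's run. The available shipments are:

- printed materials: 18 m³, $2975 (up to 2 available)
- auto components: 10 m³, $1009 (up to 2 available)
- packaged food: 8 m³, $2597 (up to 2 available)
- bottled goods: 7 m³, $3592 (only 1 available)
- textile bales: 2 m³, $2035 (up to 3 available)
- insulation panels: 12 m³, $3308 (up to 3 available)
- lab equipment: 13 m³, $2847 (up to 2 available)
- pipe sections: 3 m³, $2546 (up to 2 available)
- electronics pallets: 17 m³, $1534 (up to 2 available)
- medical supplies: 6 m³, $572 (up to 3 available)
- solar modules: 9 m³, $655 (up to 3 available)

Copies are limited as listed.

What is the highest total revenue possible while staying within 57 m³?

Density check — textile bales 1017.50, pipe sections 848.67, bottled goods 513.14 are the best per m³.
A density-first pass picks auto components + 2×packaged food + bottled goods + 3×textile bales + insulation panels + 2×pipe sections — 24300 at 57 m³.
The 26 m³ tied up in auto components and 2×packaged food is better spent on 2×insulation panels — total rises to 24713 (55 m³).
Every other selection either busts 57 m³ or exceeds an availability limit or fails to beat 24713.

24713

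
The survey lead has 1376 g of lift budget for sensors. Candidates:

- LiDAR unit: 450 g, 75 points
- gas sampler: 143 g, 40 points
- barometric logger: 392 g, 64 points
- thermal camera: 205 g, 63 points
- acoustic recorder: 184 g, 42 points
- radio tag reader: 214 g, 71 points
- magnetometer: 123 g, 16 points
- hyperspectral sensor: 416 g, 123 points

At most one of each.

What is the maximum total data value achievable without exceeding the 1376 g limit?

361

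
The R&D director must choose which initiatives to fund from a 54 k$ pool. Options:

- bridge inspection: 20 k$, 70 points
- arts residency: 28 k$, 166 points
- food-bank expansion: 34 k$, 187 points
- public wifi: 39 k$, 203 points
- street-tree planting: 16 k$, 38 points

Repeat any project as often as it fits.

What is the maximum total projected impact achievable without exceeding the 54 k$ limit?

257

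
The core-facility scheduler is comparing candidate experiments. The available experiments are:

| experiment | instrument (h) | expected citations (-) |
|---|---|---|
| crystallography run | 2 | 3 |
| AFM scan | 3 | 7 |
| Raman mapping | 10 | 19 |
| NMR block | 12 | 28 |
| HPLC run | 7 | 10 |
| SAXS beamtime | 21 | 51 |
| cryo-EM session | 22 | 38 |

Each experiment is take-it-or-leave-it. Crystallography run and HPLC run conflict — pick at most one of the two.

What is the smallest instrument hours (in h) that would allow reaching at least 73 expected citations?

Need the lightest bundle worth ≥ 73.
crystallography run + Raman mapping + SAXS beamtime: 73 expected citations at 33 h.
Any bundle with less than 33 h falls short of 73.

33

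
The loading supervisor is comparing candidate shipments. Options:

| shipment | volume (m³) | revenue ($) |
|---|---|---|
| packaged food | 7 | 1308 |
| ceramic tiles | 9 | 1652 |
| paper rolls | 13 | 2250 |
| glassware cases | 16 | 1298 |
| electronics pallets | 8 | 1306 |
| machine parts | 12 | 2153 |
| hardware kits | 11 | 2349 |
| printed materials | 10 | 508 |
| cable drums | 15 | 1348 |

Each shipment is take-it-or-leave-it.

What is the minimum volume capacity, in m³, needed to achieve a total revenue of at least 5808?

30

Minimise m³ subject to total revenue ≥ 5808.
packaged food + machine parts + hardware kits reaches 5810 using 30 m³.
Below 30 m³ the best achievable stays under 5808.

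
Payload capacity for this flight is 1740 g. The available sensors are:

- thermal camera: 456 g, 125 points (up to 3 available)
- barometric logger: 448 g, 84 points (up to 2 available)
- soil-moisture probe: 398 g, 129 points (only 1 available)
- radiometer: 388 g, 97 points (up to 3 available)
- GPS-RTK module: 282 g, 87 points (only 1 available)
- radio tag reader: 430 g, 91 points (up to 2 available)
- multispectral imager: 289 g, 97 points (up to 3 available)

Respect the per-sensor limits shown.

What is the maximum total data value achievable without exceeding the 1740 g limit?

545

Filling by ratio: soil-moisture probe + GPS-RTK module + 3×multispectral imager for 507, with 193 g left unused.
Dropping GPS-RTK module frees 282 g; slotting in thermal camera (456 g) lifts the total to 545 at 1721 g.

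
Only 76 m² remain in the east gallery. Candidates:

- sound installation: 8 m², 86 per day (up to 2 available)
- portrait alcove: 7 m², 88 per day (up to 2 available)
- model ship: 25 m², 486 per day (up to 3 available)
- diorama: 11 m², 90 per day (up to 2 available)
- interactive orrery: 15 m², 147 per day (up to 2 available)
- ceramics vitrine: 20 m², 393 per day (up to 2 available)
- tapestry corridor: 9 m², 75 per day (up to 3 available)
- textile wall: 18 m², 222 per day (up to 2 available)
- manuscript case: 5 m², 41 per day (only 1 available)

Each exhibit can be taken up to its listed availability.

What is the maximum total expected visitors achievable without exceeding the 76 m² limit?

1458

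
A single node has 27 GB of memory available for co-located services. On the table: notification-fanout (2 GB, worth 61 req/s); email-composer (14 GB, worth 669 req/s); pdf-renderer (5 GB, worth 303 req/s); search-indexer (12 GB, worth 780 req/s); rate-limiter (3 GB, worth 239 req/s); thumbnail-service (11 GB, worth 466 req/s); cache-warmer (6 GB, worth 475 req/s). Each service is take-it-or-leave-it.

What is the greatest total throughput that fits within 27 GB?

Pdf-renderer + search-indexer + rate-limiter + cache-warmer uses 26 of the 27 GB and totals 1797.
Every other selection either busts 27 GB or fails to beat 1797.

1797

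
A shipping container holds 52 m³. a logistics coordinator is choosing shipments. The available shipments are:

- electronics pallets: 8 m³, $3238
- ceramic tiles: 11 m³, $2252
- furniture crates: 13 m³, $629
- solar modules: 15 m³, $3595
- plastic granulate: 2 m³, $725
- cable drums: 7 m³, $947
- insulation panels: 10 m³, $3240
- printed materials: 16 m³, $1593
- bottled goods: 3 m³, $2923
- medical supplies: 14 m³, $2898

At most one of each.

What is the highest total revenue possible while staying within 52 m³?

16619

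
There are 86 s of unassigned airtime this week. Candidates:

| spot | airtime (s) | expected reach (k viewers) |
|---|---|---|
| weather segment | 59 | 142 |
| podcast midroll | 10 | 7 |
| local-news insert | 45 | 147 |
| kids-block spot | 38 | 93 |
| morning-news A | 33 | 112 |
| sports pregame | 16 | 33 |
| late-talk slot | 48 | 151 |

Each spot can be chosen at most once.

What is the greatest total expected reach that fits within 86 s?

263

By expected reach per s: morning-news A 3.39, local-news insert 3.27, late-talk slot 3.15 lead.
Greedy by ratio would take local-news insert + morning-news A: 78 s used, total 259.
Replace local-news insert with late-talk slot: the trade gains 4 net, giving 263 at 81 s.
Next best is local-news insert + morning-news A at 259 (78 s) — short by 4.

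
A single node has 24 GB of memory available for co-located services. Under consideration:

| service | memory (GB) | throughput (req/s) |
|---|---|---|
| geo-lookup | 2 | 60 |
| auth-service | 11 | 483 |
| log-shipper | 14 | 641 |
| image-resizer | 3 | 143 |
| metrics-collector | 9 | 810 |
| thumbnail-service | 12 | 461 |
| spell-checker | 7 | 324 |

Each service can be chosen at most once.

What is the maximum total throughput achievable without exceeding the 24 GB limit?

1451

Density check — metrics-collector 90.00, image-resizer 47.67, spell-checker 46.29 are the best per GB.
Filling by ratio: geo-lookup + image-resizer + metrics-collector + spell-checker for 1337, with 3 GB left unused.
Replace geo-lookup and image-resizer and spell-checker with log-shipper: the trade gains 114 net, giving 1451 at 23 GB.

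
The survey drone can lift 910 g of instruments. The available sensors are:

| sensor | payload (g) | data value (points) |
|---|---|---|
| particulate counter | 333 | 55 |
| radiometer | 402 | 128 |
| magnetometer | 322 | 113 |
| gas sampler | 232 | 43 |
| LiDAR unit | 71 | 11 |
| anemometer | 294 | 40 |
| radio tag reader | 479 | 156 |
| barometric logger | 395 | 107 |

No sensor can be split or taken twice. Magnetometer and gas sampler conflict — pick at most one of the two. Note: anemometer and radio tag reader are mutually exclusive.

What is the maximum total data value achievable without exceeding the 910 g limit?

284

By data value per g: magnetometer 0.35, radio tag reader 0.33, radiometer 0.32, barometric logger 0.27 lead.
A density-first pass picks magnetometer + LiDAR unit + radio tag reader — 280 at 872 g.
Dropping magnetometer and LiDAR unit frees 393 g; slotting in radiometer (402 g) lifts the total to 284 at 881 g.
No other feasible combination exceeds 284.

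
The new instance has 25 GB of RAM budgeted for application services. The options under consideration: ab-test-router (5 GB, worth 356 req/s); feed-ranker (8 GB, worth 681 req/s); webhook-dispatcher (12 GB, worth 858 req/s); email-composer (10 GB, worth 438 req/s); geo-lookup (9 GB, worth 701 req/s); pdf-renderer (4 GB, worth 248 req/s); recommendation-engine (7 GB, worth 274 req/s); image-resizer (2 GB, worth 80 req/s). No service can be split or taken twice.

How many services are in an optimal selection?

3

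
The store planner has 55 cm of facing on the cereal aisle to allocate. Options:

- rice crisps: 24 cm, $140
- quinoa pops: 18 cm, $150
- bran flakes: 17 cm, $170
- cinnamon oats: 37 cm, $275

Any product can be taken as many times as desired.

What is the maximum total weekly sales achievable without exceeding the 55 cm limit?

510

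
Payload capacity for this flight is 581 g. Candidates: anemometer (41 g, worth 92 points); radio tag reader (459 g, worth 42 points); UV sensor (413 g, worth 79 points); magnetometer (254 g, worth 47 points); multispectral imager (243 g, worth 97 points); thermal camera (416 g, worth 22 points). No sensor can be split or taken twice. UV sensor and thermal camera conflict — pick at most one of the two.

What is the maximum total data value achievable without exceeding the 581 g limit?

236

By data value per g: anemometer 2.24, multispectral imager 0.40, UV sensor 0.19 lead.
Taking anemometer + magnetometer + multispectral imager: 538 g used, 236 in data value.
Next best is anemometer + multispectral imager at 189 (284 g) — short by 47.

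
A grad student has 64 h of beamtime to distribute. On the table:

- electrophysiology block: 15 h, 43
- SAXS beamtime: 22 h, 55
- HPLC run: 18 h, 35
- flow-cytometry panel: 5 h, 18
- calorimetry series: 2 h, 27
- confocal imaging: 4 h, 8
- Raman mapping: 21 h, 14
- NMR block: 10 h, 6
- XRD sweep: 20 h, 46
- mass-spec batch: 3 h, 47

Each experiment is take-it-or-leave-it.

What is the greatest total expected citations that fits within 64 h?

Ranking by ratio (expected citations/h): mass-spec batch 15.67, calorimetry series 13.50, flow-cytometry panel 3.60.
Filling by ratio: electrophysiology block + SAXS beamtime + flow-cytometry panel + calorimetry series + confocal imaging + NMR block + mass-spec batch for 204, with 3 h left unused.
The 19 h tied up in flow-cytometry panel and confocal imaging and NMR block is better spent on XRD sweep — total rises to 218 (62 h).

218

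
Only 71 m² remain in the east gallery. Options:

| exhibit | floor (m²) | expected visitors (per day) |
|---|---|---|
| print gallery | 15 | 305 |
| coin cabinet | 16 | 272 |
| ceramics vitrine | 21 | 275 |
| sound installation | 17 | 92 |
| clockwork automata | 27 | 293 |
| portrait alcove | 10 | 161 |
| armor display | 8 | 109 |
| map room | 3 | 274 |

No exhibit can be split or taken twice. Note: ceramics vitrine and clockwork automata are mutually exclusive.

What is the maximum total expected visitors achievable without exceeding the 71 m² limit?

Greedy by ratio would take print gallery + coin cabinet + sound installation + portrait alcove + armor display + map room: 69 m² used, total 1213.
The 25 m² tied up in sound installation and armor display is better spent on clockwork automata — total rises to 1305 (71 m²).
The closest alternative, print gallery + coin cabinet + ceramics vitrine + portrait alcove + map room, reaches only 1287.

1305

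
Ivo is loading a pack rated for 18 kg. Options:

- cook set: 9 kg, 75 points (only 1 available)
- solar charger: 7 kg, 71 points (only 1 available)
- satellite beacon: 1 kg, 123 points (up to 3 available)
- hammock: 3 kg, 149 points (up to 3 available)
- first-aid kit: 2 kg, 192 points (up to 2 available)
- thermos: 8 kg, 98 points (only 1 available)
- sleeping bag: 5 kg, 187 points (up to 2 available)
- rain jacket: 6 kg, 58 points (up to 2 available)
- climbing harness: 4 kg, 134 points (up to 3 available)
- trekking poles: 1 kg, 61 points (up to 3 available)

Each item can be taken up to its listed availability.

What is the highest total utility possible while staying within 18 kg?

Ranking by ratio (utility/kg): satellite beacon 123.00, first-aid kit 96.00, trekking poles 61.00, hammock 49.67.
Taking the top-ratio items first gives 3×satellite beacon + 2×hammock + 2×first-aid kit + 3×trekking poles for 1234 (16 kg).
Replace trekking poles with hammock: the trade gains 88 net, giving 1322 at 18 kg.
Every other selection either busts 18 kg or exceeds an availability limit or fails to beat 1322.

1322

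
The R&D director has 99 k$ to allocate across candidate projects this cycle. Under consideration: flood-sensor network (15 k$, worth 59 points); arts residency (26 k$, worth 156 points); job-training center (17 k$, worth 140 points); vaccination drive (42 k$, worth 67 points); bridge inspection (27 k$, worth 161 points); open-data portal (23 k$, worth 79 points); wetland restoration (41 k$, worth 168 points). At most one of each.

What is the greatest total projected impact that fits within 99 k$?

Filling by ratio: flood-sensor network + arts residency + job-training center + bridge inspection for 516, with 14 k$ left unused.
Replace flood-sensor network with open-data portal: the trade gains 20 net, giving 536 at 93 k$.
The closest alternative, flood-sensor network + arts residency + job-training center + wetland restoration, reaches only 523.

536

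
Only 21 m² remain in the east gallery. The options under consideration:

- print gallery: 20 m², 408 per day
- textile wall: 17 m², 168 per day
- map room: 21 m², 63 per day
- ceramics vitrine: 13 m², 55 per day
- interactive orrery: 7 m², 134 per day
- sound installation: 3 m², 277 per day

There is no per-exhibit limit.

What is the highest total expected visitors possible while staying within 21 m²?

1939

By expected visitors per m²: sound installation 92.33, print gallery 20.40, interactive orrery 19.14, textile wall 9.88 lead.
The ratio ordering already packs tightly: 7×sound installation, 21 m², 1939.
That's the maximum — no swap from here does better than 1939.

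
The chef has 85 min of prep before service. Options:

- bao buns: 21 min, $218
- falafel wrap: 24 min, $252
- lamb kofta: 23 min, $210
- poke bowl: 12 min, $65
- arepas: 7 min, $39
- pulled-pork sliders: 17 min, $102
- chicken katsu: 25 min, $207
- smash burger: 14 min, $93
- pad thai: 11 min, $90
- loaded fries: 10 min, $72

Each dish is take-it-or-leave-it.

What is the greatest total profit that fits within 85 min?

Filling by ratio: bao buns + falafel wrap + lamb kofta + pad thai for 770, with 6 min left unused.
Replace pad thai with arepas + loaded fries: the trade gains 21 net, giving 791 at 85 min.
Runner-up bao buns + falafel wrap + lamb kofta + pulled-pork sliders tops out at 782.

791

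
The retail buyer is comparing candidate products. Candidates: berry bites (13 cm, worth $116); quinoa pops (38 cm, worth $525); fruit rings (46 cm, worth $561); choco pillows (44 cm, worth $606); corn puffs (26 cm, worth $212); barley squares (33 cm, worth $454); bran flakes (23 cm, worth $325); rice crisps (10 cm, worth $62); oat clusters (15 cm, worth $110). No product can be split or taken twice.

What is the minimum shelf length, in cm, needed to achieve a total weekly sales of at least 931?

67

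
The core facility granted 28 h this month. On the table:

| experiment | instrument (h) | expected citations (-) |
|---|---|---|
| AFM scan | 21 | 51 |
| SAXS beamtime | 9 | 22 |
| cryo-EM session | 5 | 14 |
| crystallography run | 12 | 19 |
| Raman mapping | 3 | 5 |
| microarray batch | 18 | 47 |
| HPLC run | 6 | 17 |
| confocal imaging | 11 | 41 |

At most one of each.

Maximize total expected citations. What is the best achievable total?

82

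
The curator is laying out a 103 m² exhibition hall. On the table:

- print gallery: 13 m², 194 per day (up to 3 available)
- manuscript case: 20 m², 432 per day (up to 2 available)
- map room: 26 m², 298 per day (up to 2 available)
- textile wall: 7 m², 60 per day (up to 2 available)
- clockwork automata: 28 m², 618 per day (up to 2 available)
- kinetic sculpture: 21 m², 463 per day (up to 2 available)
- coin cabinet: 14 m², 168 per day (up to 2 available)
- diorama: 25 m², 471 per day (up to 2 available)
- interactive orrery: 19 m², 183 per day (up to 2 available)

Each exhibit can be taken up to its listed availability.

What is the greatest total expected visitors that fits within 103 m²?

2170

The ratio heuristic lands on 2×clockwork automata + 2×kinetic sculpture (2162) but leaves 5 m² idle.
Replace kinetic sculpture with diorama: the trade gains 8 net, giving 2170 at 102 m².
The spare 1 m² is too small for any remaining exhibit, and no exchange beats 2170.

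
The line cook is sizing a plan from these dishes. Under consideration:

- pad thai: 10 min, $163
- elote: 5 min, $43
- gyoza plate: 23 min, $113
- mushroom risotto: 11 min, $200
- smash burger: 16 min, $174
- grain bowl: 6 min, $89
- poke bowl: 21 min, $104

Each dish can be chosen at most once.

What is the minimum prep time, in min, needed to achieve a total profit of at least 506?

Need the lightest bundle worth ≥ 506.
Taking pad thai + mushroom risotto + smash burger gives 537 (≥ 506) for 37 min.
Below 37 min the best achievable stays under 506.

37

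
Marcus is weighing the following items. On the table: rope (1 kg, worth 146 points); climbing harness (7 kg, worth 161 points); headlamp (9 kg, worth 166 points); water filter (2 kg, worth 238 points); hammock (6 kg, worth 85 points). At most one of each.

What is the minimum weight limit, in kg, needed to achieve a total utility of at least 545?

10

Minimise kg subject to total utility ≥ 545.
rope + climbing harness + water filter reaches 545 using 10 kg.
Below 10 kg the best achievable stays under 545.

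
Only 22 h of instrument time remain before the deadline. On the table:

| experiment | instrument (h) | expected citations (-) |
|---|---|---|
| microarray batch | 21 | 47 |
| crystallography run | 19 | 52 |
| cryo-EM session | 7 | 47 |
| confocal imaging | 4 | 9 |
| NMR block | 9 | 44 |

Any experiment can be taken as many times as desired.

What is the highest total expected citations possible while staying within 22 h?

141

Best packing: 3×cryo-EM session — 21 h, 141 total.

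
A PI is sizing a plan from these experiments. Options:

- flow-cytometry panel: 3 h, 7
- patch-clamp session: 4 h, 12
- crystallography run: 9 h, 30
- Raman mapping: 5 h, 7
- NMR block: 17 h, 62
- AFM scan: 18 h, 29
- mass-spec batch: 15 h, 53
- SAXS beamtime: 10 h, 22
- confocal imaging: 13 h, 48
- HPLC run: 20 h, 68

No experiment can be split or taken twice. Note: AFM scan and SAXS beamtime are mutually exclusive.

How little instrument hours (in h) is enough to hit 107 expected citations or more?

Need the lightest bundle worth ≥ 107.
NMR block + confocal imaging: 110 expected citations at 30 h.
Any bundle with less than 30 h falls short of 107.

30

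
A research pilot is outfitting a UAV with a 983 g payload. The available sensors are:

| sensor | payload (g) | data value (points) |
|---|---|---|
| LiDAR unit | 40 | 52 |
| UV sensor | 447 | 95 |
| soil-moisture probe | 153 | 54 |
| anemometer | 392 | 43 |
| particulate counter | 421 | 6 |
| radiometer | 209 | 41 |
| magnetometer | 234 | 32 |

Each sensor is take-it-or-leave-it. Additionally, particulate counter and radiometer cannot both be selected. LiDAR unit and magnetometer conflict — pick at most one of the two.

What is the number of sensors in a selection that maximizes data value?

4

Optimal total is 242.
LiDAR unit + UV sensor + soil-moisture probe + radiometer hits 242 at 849 g.
Every optimal selection uses 4 sensors.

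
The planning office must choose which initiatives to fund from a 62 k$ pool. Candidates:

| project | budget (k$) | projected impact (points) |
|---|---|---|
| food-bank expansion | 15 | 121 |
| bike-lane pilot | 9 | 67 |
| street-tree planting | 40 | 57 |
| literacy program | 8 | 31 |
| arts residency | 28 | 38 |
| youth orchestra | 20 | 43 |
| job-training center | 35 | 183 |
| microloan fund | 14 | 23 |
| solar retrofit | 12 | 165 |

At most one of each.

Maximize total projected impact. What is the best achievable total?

469

A density-first pass picks food-bank expansion + bike-lane pilot + literacy program + microloan fund + solar retrofit — 407 at 58 k$.
Replace bike-lane pilot and literacy program and microloan fund with job-training center: the trade gains 62 net, giving 469 at 62 k$.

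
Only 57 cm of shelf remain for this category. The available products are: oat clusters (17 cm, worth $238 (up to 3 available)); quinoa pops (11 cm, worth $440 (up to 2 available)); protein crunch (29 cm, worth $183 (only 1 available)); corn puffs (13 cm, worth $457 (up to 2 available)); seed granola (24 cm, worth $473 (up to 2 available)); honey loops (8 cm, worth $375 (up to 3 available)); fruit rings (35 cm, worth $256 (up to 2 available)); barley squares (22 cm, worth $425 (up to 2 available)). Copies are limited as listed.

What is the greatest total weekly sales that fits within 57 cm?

2169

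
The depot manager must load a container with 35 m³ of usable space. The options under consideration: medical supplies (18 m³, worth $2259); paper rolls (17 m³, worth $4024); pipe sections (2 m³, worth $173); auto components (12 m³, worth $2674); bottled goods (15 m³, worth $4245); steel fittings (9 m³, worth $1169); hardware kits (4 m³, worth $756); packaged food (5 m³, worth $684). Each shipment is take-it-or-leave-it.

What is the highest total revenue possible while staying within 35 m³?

8442

Taking paper rolls + pipe sections + bottled goods: 34 m³ used, 8442 in revenue.
Runner-up paper rolls + bottled goods tops out at 8269.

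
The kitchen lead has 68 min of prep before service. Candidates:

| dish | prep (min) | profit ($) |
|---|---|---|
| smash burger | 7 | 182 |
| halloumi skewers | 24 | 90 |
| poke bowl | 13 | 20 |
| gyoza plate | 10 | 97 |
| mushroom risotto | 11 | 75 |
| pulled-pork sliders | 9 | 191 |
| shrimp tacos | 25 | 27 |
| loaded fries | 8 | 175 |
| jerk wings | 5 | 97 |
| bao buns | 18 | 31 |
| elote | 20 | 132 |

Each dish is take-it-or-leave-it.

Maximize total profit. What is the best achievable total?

874

Density check — smash burger 26.00, loaded fries 21.88, pulled-pork sliders 21.22 are the best per min.
Greedy by ratio would take smash burger + gyoza plate + mushroom risotto + pulled-pork sliders + loaded fries + jerk wings + bao buns: 68 min used, total 848.
The 29 min tied up in mushroom risotto and bao buns is better spent on elote — total rises to 874 (59 min).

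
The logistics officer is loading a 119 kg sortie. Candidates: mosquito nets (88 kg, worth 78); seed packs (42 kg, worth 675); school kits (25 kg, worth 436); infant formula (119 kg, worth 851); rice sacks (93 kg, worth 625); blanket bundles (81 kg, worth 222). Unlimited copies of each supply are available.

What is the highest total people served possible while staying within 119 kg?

1983

A density-first pass picks 4×school kits — 1744 at 100 kg.
Dropping school kits frees 25 kg; slotting in seed packs (42 kg) lifts the total to 1983 at 117 kg.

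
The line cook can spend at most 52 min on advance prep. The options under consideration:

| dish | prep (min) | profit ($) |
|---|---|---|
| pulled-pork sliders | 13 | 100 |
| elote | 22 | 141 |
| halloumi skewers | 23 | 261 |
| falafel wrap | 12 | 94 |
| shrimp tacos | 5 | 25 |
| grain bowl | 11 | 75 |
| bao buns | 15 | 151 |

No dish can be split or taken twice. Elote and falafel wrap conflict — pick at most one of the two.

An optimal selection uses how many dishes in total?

The maximum profit within 52 min is 512.
For example pulled-pork sliders + halloumi skewers + bao buns achieves it, using 51 min.
All optima have 3 dishes.

3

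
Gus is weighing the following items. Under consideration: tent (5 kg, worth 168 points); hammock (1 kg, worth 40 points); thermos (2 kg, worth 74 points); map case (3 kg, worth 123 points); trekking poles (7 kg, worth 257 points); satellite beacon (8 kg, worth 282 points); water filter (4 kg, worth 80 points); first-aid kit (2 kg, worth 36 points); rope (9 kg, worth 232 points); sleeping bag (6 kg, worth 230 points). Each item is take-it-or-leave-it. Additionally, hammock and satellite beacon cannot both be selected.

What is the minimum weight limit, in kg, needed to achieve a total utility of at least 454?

12

Minimise kg subject to total utility ≥ 454.
Taking thermos + map case + trekking poles gives 454 (≥ 454) for 12 kg.
No combination under 12 kg hits 454.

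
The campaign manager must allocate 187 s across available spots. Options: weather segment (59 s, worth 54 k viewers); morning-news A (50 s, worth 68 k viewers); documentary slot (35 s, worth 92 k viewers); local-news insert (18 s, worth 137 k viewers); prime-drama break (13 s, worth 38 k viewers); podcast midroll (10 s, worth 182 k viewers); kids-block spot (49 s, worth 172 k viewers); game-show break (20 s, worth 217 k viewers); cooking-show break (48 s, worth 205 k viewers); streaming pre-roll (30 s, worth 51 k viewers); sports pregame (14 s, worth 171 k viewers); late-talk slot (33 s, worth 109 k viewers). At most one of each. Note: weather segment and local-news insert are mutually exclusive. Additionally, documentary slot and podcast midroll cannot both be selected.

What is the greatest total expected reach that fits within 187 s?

Density check — podcast midroll 18.20, sports pregame 12.21, game-show break 10.85 are the best per s.
Taking local-news insert + prime-drama break + podcast midroll + kids-block spot + game-show break + cooking-show break + sports pregame: 172 s used, 1122 in expected reach.

1122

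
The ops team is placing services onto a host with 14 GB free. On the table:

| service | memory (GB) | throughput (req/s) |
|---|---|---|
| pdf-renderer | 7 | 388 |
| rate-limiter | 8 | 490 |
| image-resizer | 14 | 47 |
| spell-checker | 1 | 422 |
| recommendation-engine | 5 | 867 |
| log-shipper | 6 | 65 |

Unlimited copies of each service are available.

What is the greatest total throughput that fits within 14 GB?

5908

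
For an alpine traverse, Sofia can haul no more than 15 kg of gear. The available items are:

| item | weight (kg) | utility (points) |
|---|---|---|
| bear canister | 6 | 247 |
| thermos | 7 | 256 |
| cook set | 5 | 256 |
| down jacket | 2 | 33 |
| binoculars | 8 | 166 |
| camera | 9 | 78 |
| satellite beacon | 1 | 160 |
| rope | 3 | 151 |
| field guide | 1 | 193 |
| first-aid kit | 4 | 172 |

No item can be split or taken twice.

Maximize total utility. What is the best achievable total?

Ranking by ratio (utility/kg): field guide 193.00, satellite beacon 160.00, cook set 51.20, rope 50.33.
Taking cook set + satellite beacon + rope + field guide + first-aid kit: 14 kg used, 932 in utility.
Next best is bear canister + satellite beacon + rope + field guide + first-aid kit at 923 (15 kg) — short by 9.

932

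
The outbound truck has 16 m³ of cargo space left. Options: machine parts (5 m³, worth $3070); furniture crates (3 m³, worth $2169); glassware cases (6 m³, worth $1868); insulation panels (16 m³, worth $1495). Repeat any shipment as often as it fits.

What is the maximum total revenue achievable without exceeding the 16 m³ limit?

By revenue per m³: furniture crates 723.00, machine parts 614.00, glassware cases 311.33 lead.
Taking 5×furniture crates: 15 m³ used, 10845 in revenue.

10845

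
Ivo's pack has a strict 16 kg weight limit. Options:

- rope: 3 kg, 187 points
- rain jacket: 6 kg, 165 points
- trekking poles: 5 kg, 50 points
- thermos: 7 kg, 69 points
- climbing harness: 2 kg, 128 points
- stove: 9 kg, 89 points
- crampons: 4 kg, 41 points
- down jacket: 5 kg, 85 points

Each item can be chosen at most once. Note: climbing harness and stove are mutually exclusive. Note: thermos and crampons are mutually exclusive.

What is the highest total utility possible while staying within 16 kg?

565

The ratio ordering already packs tightly: rope + rain jacket + climbing harness + down jacket, 16 kg, 565.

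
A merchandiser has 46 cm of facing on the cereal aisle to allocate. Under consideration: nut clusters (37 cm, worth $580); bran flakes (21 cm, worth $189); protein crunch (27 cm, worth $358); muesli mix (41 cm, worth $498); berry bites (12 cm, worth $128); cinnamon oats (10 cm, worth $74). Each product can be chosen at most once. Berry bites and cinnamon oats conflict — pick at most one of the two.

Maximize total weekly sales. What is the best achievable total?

580

Nut clusters uses 37 of the 46 cm and totals 580.
Next best is muesli mix at 498 (41 cm) — short by 82.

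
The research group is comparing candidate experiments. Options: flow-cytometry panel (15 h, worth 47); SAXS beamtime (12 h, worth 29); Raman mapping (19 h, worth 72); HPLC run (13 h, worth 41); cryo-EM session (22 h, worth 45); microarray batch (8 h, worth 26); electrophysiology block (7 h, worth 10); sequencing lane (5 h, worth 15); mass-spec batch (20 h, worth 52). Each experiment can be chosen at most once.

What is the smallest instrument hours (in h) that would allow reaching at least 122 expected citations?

Look for the lowest-instrument combination reaching 122.
Raman mapping + HPLC run + sequencing lane: 128 expected citations at 37 h.
Below 37 h the best achievable stays under 122.

37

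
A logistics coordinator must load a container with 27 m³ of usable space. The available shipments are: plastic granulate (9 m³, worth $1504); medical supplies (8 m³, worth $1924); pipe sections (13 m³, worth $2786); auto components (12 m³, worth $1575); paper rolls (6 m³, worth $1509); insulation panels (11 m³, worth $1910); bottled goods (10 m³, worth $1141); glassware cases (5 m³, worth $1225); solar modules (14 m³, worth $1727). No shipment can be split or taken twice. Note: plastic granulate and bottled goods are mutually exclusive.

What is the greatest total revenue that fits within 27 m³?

Filling by ratio: medical supplies + paper rolls + glassware cases for 4658, with 8 m³ left unused.
Dropping glassware cases frees 5 m³; slotting in pipe sections (13 m³) lifts the total to 6219 at 27 m³.
Next best is medical supplies + pipe sections + glassware cases at 5935 (26 m³) — short by 284.

6219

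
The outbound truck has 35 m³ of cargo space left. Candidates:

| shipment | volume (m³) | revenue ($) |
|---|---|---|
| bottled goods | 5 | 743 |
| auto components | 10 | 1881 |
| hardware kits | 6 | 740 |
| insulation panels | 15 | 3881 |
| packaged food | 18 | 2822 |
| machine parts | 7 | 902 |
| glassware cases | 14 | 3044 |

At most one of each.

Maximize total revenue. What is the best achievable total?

7668

Best packing: bottled goods + insulation panels + glassware cases — 34 m³, 7668 total.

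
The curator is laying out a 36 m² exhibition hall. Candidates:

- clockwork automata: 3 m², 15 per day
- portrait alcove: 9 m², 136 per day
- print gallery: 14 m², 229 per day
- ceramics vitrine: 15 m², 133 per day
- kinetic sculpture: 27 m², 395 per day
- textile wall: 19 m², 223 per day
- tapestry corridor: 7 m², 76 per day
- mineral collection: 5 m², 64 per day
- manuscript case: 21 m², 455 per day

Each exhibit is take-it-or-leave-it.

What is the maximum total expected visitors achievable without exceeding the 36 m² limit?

Print gallery + manuscript case uses 35 of the 36 m² and totals 684.
An exhaustive check of the 512 subsets confirms 684.

684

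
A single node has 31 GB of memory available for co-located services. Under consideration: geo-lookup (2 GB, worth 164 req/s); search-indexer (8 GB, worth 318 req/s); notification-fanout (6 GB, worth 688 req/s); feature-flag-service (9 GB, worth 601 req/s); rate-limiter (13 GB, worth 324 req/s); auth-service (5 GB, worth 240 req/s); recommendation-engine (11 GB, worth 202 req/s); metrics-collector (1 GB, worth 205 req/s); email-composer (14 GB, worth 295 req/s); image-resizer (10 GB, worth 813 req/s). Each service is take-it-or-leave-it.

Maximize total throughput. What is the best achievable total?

2547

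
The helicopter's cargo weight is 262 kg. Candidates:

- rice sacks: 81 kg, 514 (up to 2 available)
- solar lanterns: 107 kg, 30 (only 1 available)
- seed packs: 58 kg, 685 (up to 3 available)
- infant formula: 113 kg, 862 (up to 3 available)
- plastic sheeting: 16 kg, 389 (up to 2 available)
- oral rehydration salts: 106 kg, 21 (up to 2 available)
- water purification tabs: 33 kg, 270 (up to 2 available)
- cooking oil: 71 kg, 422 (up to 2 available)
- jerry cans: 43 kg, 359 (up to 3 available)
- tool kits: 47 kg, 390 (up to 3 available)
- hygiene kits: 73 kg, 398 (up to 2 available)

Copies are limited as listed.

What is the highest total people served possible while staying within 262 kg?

Density check — plastic sheeting 24.31, seed packs 11.81, jerry cans 8.35, tool kits 8.30 are the best per kg.
The ratio heuristic lands on 3×seed packs + 2×plastic sheeting + jerry cans (3192) but leaves 13 kg idle.
Replace jerry cans with tool kits: the trade gains 31 net, giving 3223 at 253 kg.
Nothing else within 262 kg beats 3223.

3223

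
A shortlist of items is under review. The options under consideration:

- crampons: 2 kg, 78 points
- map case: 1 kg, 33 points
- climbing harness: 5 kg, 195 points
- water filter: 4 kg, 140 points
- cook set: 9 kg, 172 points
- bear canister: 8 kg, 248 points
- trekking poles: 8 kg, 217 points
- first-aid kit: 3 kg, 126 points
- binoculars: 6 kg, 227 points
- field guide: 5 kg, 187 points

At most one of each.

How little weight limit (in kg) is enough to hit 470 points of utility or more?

Look for the lowest-weight combination reaching 470.
map case + climbing harness + water filter + first-aid kit reaches 494 using 13 kg.
No combination under 13 kg hits 470.

13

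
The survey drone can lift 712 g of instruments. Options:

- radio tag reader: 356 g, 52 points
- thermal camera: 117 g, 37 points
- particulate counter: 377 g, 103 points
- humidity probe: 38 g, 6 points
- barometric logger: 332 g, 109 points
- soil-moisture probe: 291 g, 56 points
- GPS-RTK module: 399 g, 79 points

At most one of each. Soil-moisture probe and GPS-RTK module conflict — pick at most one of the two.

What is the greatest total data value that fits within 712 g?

212

Taking the top-ratio sensors first gives thermal camera + humidity probe + barometric logger for 152 (487 g).
Replace thermal camera and humidity probe with particulate counter: the trade gains 60 net, giving 212 at 709 g.
The closest alternative, humidity probe + barometric logger + soil-moisture probe, reaches only 171.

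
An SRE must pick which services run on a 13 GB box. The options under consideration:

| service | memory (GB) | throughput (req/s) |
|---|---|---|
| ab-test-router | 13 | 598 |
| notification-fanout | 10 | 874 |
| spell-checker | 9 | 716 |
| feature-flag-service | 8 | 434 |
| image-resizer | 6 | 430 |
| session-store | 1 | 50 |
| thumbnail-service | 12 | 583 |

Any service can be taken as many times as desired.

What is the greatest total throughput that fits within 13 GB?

1024

By throughput per GB: notification-fanout 87.40, spell-checker 79.56, image-resizer 71.67 lead.
The ratio ordering already packs tightly: notification-fanout + 3×session-store, 13 GB, 1024.
Nothing else within 13 GB beats 1024.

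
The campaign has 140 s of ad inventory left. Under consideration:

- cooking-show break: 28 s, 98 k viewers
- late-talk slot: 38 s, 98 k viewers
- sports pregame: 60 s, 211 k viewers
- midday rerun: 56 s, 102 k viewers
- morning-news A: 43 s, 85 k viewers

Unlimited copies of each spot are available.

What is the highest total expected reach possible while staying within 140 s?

490

Filling by ratio: 2×sports pregame for 422, with 20 s left unused.
Replace 2×sports pregame with 5×cooking-show break: the trade gains 68 net, giving 490 at 140 s.
Every other selection either busts 140 s or fails to beat 490.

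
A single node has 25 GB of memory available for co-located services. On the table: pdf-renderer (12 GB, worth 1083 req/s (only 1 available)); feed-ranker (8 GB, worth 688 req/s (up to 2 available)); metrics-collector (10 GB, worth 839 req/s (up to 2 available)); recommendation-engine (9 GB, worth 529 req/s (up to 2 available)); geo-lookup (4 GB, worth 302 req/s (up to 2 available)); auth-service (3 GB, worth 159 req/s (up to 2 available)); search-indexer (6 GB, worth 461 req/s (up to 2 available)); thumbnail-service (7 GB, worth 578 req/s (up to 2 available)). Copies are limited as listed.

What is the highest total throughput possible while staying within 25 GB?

2122

A density-first pass picks pdf-renderer + feed-ranker + geo-lookup — 2073 at 24 GB.
Replace feed-ranker and geo-lookup with search-indexer + thumbnail-service: the trade gains 49 net, giving 2122 at 25 GB.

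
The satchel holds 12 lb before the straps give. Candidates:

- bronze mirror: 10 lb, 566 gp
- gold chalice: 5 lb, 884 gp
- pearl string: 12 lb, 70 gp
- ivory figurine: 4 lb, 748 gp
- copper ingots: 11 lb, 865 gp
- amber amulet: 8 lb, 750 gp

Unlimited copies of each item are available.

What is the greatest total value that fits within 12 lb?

2244

By value per lb: ivory figurine 187.00, gold chalice 176.80, amber amulet 93.75, copper ingots 78.64 lead.
Best packing: 3×ivory figurine — 12 lb, 2244 total.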